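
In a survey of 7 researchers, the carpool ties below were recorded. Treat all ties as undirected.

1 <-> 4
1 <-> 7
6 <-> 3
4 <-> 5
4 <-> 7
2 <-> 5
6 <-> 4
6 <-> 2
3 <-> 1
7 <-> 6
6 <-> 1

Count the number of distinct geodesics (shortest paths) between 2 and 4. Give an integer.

2

The shortest distance is 2. The length-2 paths are: 2–6–4; 2–5–4.
That gives 2 distinct shortest paths.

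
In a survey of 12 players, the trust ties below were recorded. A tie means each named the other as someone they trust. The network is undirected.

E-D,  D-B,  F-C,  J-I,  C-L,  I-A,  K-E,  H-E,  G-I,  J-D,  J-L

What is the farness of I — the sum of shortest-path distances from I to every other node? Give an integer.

28

Distances from I: A:1, B:3, C:3, D:2, E:3, F:4, G:1, H:4, J:1, K:4, L:2.
Sum = 1 + 3 + 3 + 2 + 3 + 4 + 1 + 4 + 1 + 4 + 2 = 28.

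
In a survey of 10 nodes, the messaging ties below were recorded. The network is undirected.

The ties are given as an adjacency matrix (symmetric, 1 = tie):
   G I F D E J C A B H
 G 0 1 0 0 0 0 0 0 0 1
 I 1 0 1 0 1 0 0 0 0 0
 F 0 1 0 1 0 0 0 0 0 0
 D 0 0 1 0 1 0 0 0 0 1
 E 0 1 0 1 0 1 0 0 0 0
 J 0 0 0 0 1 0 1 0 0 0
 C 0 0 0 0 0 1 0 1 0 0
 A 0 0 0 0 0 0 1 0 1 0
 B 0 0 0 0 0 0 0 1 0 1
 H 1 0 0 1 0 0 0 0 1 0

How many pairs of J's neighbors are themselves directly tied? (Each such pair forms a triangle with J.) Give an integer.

J's neighbors are C and E, but none of them are tied to each other, so no triangle contains J.

0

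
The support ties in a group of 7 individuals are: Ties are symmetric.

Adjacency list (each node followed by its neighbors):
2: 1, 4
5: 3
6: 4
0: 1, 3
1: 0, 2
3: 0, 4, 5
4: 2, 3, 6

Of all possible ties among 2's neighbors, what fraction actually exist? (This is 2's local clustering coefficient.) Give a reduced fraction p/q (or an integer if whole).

0

2's neighbors: 1 and 4 (k = 2).
Possible neighbor pairs: C(2,2) = 1. Edges among them: none → e = 0.
Clustering(2) = 0/1.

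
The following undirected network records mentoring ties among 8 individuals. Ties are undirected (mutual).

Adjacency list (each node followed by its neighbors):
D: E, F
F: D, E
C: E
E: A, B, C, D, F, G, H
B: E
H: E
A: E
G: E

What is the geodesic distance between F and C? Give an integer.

2

One shortest route is F – E – C, which uses 2 edges, and F and C are not directly tied, so nothing shorter exists. So d(F,C) = 2.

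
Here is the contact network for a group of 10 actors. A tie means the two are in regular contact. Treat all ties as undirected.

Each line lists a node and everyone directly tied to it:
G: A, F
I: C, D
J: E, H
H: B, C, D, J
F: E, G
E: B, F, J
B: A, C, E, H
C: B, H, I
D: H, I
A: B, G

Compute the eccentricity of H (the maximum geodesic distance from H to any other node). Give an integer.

Distances from H: A:2, B:1, C:1, D:1, E:2, F:3, G:3, I:2, J:1.
The largest is 3 (to F and G), so the eccentricity of H is 3.

3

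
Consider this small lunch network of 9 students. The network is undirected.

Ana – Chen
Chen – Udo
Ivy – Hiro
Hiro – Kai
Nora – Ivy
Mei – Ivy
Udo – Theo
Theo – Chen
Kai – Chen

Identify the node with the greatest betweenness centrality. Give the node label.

Chen

Unnormalized betweenness of each node: Ana:0, Chen:17, Hiro:15, Ivy:13, Kai:16, Mei:0, Nora:0, Theo:0, Udo:0.
Chen has the largest value, 17, making it the main broker — the node through which the most shortest paths run.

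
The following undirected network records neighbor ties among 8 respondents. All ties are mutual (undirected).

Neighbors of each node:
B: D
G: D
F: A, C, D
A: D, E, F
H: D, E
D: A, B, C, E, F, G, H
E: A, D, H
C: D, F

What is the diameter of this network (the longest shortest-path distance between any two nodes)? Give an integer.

2

Eccentricity of each node (its greatest distance to any other): A:2, B:2, C:2, D:1, E:2, F:2, G:2, H:2.
The maximum eccentricity is 2, realized for instance by the pair A–G via A – D – G. So the diameter is 2.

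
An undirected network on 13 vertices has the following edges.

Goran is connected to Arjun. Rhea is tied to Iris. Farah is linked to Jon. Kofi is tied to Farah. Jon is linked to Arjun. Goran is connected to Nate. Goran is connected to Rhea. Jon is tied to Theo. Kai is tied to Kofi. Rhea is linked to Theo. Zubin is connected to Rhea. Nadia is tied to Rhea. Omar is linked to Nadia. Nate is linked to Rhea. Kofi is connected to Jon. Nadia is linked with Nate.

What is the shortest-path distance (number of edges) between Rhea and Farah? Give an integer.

One shortest route is Rhea – Theo – Jon – Farah, which uses 3 edges, and at distance 2 from Rhea we only reach {Arjun, Jon, Omar}, which does not include Farah. So d(Rhea,Farah) = 3.

3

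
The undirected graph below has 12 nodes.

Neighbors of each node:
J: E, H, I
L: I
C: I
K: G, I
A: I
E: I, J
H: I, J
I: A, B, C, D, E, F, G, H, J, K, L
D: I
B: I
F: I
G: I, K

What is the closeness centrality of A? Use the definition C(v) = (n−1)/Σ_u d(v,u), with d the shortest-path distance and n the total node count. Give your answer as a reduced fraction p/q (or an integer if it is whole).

11/21

Distances from A: B:2, C:2, D:2, E:2, F:2, G:2, H:2, I:1, J:2, K:2, L:2. Sum = 21.
n = 12, so closeness = 11/21.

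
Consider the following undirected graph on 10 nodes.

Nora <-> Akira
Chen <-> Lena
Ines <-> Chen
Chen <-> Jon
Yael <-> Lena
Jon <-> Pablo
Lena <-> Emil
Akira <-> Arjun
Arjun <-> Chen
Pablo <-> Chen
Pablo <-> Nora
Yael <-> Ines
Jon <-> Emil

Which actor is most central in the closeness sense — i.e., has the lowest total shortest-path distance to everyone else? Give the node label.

Farness (sum of distances to all others) for each node — Akira:23, Arjun:18, Chen:13, Emil:21, Ines:19, Jon:17, Lena:17, Nora:21, Pablo:16, Yael:23.
The smallest farness is 13, for Chen, so Chen has the highest closeness.

Chen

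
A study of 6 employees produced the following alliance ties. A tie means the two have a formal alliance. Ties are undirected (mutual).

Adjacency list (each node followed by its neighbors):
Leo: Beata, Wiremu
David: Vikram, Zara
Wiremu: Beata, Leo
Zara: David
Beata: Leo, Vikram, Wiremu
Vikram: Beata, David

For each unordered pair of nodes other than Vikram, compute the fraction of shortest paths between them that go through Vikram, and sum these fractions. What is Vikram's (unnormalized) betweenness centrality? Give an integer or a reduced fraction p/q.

6

Pairs whose geodesics pass through Vikram — Zara–Beata: 1; Zara–Wiremu: 1; Zara–Leo: 1; Beata–David: 1; Wiremu–David: 1; Leo–David: 1.
All other pairs contribute 0.
Summing the contributions gives betweenness(Vikram) = 6.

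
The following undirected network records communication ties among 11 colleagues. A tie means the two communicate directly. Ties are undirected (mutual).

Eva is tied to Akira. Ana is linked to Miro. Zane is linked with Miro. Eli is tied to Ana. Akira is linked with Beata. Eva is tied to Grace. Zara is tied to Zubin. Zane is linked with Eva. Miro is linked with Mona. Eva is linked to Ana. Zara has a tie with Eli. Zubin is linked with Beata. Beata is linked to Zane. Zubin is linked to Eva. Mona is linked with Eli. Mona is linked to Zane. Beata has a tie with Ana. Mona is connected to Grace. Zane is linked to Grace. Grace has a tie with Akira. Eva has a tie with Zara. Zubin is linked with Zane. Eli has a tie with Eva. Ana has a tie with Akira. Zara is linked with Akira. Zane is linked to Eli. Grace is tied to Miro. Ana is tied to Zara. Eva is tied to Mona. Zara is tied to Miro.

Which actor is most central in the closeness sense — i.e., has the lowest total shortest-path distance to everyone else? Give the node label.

Eva

Farness (sum of distances to all others) for each node — Akira:15, Ana:14, Beata:16, Eli:15, Eva:12, Grace:15, Miro:15, Mona:15, Zane:13, Zara:14, Zubin:16.
The smallest farness is 12, for Eva, so Eva has the highest closeness.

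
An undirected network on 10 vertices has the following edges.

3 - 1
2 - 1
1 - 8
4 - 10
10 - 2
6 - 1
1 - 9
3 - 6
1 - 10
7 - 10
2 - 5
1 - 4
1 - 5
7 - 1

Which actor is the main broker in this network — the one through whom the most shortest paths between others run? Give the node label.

1

Unnormalized betweenness of each node: 1:29, 2:1/2, 3:0, 4:0, 5:0, 6:0, 7:0, 8:0, 9:0, 10:3/2.
1 has the largest value, 29, making it the main broker — the node through which the most shortest paths run.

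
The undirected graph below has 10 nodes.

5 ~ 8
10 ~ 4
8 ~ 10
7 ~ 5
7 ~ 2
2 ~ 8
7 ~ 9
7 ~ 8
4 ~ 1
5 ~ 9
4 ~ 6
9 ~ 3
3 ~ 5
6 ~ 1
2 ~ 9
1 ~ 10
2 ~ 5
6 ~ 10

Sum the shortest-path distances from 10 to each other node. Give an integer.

Distances from 10: 1:1, 2:2, 3:3, 4:1, 5:2, 6:1, 7:2, 8:1, 9:3.
Sum = 1 + 2 + 3 + 1 + 2 + 1 + 2 + 1 + 3 = 16.

16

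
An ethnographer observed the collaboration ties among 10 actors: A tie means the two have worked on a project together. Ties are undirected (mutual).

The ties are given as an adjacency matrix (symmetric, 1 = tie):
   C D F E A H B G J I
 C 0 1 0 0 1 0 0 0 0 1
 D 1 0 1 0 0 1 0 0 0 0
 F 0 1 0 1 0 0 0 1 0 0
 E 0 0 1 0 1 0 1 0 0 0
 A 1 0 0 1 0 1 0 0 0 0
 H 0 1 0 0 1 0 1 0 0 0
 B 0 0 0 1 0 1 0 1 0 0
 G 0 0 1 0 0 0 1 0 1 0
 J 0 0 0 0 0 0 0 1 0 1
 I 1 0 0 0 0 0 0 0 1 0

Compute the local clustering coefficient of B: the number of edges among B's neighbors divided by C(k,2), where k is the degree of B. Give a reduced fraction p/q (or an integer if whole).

0

B's neighbors: E, G, and H (k = 3).
Possible neighbor pairs: C(3,2) = 3. Edges among them: none → e = 0.
Clustering(B) = 0/3 = 0.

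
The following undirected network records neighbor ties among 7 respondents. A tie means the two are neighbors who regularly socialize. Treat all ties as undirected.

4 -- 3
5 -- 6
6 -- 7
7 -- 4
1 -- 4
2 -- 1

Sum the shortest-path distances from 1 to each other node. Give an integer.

13

Distances from 1: 2:1, 3:2, 4:1, 5:4, 6:3, 7:2.
Sum = 1 + 2 + 1 + 4 + 3 + 2 = 13.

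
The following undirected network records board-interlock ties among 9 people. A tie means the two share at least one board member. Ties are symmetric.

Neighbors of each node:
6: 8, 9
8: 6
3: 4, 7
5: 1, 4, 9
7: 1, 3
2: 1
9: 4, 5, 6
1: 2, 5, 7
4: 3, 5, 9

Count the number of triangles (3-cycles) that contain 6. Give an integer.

0

6's neighbors are 8 and 9, but none of them are tied to each other, so no triangle contains 6.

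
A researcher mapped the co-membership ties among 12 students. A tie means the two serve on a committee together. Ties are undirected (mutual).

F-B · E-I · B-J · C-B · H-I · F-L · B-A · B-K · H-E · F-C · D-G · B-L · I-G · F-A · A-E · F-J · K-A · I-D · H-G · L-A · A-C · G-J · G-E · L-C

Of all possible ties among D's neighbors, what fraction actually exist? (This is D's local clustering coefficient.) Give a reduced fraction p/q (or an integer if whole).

D's neighbors: G and I (k = 2).
Possible neighbor pairs: C(2,2) = 1. Edges among them: G–I → e = 1.
Clustering(D) = 1/1.

1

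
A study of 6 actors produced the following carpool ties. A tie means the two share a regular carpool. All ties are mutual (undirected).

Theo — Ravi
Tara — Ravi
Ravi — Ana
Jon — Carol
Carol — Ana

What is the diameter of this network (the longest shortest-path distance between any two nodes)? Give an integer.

Eccentricity of each node (its greatest distance to any other): Ana:2, Carol:3, Jon:4, Ravi:3, Tara:4, Theo:4.
The maximum eccentricity is 4, realized for instance by the pair Tara–Jon via Tara – Ravi – Ana – Carol – Jon. So the diameter is 4.

4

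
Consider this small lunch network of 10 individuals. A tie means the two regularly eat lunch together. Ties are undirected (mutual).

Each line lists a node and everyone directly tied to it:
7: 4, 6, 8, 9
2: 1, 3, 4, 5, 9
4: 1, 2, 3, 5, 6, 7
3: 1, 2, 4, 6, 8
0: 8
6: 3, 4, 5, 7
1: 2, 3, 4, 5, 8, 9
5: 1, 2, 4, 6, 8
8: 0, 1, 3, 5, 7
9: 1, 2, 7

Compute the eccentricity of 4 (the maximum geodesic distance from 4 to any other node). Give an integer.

3

Distances from 4: 0:3, 1:1, 2:1, 3:1, 5:1, 6:1, 7:1, 8:2, 9:2.
The largest is 3 (to 0), so the eccentricity of 4 is 3.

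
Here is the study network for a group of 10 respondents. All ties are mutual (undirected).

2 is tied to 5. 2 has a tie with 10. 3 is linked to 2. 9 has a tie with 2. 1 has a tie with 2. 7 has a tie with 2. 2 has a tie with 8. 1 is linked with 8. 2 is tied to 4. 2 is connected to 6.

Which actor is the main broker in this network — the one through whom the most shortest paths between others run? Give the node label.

2

Unnormalized betweenness of each node: 1:0, 2:35, 3:0, 4:0, 5:0, 6:0, 7:0, 8:0, 9:0, 10:0.
2 has the largest value, 35, making it the main broker — the node through which the most shortest paths run.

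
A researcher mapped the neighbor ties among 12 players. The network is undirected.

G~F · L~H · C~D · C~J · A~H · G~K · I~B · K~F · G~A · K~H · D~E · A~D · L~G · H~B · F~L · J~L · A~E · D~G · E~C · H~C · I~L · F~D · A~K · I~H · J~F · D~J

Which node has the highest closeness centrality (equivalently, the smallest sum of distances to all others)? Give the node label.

H

Farness (sum of distances to all others) for each node — A:17, B:25, C:18, D:18, E:22, F:18, G:18, H:16, I:21, J:19, K:18, L:18.
The smallest farness is 16, for H, so H has the highest closeness.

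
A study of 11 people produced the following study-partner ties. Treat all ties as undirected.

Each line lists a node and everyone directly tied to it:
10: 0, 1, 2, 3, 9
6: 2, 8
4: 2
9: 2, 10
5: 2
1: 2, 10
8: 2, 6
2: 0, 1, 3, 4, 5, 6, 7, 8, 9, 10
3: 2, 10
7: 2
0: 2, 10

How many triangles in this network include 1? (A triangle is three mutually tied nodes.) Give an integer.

1

1's neighbors: 2 and 10.
Neighbor pairs that are themselves tied: 1–2–10. Each forms one triangle with 1, for 1 in total.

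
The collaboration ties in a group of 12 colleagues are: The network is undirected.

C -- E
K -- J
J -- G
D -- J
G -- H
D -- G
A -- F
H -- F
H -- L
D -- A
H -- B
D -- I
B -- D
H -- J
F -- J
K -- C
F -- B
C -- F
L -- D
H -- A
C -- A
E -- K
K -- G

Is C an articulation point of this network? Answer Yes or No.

Even without C, every remaining node can still reach every other (the residual graph is connected), so C is not a cut vertex.

No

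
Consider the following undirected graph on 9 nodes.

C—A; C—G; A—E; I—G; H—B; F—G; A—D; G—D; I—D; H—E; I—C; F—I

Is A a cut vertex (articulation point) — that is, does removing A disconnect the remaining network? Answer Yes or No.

Yes

Removing A leaves {B, E, and H} with no path to {C, D, F, G, and I}, so the network splits into 2 components. A is a cut vertex.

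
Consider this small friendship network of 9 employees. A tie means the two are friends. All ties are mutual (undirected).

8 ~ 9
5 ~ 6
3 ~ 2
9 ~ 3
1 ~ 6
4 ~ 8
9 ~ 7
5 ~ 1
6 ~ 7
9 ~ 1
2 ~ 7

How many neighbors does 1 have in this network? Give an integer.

1 is directly tied to 5, 6, and 9. That is 3 neighbors, so the degree of 1 is 3.

3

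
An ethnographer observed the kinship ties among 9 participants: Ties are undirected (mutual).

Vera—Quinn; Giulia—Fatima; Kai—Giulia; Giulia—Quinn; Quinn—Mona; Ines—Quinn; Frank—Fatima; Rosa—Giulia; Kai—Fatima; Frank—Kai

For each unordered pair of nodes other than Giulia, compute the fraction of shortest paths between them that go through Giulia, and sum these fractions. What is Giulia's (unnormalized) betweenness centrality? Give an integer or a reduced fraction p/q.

19

Pairs whose geodesics pass through Giulia — Mona–Kai: 1; Mona–Rosa: 1; Mona–Fatima: 1; Mona–Frank: 2/2; Ines–Kai: 1; Ines–Rosa: 1; Ines–Fatima: 1; Ines–Frank: 2/2; Quinn–Kai: 1; Quinn–Rosa: 1; Quinn–Fatima: 1; Quinn–Frank: 2/2; Vera–Kai: 1; Vera–Rosa: 1 … (+5 more pairs).
All other pairs contribute 0.
Summing the contributions gives betweenness(Giulia) = 19.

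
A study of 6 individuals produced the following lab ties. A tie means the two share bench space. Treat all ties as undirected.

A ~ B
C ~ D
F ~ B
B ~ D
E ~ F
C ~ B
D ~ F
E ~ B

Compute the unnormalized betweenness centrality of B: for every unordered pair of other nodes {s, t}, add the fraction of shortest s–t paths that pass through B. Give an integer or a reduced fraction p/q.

6

Pairs whose geodesics pass through B — E–A: 1; E–D: 1/2; E–C: 1; A–D: 1; A–F: 1; A–C: 1; F–C: 1/2.
All other pairs contribute 0.
Summing the contributions gives betweenness(B) = 6.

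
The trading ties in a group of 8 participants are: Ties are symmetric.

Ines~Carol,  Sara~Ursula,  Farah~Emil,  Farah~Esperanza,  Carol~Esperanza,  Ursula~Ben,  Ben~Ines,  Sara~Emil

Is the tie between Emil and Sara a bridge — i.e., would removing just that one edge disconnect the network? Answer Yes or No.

No

Even without that edge, Emil still reaches Sara via Emil – Farah – Esperanza – Carol – Ines – Ben – Ursula – Sara, so the network stays connected. Not a bridge.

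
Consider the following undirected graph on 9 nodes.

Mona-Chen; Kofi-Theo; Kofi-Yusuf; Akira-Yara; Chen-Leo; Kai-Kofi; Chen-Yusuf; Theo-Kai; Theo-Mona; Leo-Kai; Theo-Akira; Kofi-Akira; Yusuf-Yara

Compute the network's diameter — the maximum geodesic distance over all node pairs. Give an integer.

3

Eccentricity of each node (its greatest distance to any other): Akira:3, Chen:3, Kai:3, Kofi:2, Leo:3, Mona:3, Theo:2, Yara:3, Yusuf:2.
The maximum eccentricity is 3, realized for instance by the pair Akira–Leo via Akira – Kofi – Kai – Leo. So the diameter is 3.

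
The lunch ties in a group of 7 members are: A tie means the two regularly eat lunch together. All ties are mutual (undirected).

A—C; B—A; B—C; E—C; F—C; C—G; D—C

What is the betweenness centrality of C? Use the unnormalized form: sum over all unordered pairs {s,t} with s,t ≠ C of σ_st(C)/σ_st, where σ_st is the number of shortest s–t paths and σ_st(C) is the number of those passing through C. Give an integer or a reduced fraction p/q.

Pairs whose geodesics pass through C — D–F: 1; D–B: 1; D–G: 1; D–E: 1; D–A: 1; F–B: 1; F–G: 1; F–E: 1; F–A: 1; B–G: 1; B–E: 1; G–E: 1; G–A: 1; E–A: 1.
All other pairs contribute 0.
Summing the contributions gives betweenness(C) = 14.

14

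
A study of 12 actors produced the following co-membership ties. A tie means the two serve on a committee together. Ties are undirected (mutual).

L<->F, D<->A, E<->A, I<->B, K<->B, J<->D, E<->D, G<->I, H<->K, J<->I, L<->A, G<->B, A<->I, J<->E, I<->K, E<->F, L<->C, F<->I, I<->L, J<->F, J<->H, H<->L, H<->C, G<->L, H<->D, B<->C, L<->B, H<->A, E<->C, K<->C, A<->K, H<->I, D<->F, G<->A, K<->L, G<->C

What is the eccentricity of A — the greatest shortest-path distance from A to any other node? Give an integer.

Distances from A: B:2, C:2, D:1, E:1, F:2, G:1, H:1, I:1, J:2, K:1, L:1.
The largest is 2 (to F, J, C, and B), so the eccentricity of A is 2.

2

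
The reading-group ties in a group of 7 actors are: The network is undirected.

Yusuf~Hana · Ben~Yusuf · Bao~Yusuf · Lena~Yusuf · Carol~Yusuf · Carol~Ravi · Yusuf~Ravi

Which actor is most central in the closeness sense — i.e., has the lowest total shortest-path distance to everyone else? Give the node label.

Farness (sum of distances to all others) for each node — Bao:11, Ben:11, Carol:10, Hana:11, Lena:11, Ravi:10, Yusuf:6.
The smallest farness is 6, for Yusuf, so Yusuf has the highest closeness.

Yusuf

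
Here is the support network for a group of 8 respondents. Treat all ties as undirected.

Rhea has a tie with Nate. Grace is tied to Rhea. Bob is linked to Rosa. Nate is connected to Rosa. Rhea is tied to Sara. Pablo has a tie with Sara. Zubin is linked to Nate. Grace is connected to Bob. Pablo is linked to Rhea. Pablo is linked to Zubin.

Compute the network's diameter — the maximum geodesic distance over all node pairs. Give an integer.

3

Eccentricity of each node (its greatest distance to any other): Bob:3, Grace:3, Nate:2, Pablo:3, Rhea:2, Rosa:3, Sara:3, Zubin:3.
The maximum eccentricity is 3, realized for instance by the pair Bob–Zubin via Bob – Rosa – Nate – Zubin. So the diameter is 3.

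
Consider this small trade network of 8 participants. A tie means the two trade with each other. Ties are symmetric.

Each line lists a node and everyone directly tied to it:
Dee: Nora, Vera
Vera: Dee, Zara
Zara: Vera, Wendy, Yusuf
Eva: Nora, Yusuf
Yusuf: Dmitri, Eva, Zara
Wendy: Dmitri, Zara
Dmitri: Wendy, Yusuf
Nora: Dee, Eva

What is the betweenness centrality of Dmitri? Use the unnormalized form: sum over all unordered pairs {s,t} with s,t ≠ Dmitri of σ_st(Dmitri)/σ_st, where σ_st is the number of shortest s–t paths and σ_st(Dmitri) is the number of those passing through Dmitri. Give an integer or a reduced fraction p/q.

Pairs whose geodesics pass through Dmitri — Wendy–Yusuf: 1/2; Wendy–Eva: 1/2; Wendy–Nora: 1/3.
All other pairs contribute 0.
Summing the contributions gives betweenness(Dmitri) = 4/3.

4/3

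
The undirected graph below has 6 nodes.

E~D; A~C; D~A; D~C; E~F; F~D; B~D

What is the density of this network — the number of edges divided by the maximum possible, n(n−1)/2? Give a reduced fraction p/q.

There are 7 edges and 6 nodes, so the maximum possible is C(6,2) = 15.
Density = 7/15.

7/15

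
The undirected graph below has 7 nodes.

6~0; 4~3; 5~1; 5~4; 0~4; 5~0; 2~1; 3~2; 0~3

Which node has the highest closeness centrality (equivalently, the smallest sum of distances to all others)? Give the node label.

0

Farness (sum of distances to all others) for each node — 0:8, 1:11, 2:11, 3:9, 4:9, 5:9, 6:13.
The smallest farness is 8, for 0, so 0 has the highest closeness.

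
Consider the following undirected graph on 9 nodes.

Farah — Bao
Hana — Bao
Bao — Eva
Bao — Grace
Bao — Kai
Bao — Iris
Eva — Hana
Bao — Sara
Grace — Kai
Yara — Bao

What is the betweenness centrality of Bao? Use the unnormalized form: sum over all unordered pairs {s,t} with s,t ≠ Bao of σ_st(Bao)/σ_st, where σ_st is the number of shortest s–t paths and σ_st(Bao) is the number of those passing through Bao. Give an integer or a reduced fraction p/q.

26

Pairs whose geodesics pass through Bao — Eva–Iris: 1; Eva–Sara: 1; Eva–Grace: 1; Eva–Yara: 1; Eva–Kai: 1; Eva–Farah: 1; Iris–Sara: 1; Iris–Grace: 1; Iris–Yara: 1; Iris–Kai: 1; Iris–Hana: 1; Iris–Farah: 1; Sara–Grace: 1; Sara–Yara: 1 … (+12 more pairs).
All other pairs contribute 0.
Summing the contributions gives betweenness(Bao) = 26.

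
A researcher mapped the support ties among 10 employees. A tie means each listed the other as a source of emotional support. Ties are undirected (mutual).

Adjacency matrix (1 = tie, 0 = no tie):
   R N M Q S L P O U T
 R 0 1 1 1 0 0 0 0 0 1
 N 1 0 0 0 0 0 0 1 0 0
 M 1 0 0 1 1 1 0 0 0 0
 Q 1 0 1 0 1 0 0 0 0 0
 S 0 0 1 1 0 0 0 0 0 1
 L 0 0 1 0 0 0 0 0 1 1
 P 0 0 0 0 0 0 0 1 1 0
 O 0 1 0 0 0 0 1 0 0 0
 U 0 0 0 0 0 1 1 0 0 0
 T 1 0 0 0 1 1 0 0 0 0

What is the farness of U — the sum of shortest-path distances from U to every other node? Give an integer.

Distances from U: L:1, M:2, N:3, O:2, P:1, Q:3, R:3, S:3, T:2.
Sum = 1 + 2 + 3 + 2 + 1 + 3 + 3 + 3 + 2 = 20.

20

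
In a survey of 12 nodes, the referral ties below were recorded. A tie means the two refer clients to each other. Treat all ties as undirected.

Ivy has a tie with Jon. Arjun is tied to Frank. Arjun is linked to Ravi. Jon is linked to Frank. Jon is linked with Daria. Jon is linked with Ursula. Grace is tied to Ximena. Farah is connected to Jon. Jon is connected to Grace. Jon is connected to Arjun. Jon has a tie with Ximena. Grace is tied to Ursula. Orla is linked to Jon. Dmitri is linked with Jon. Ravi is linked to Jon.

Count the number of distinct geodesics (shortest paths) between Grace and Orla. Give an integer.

1

The shortest distance is 2, and the only length-2 path is Grace–Jon–Orla. So there is exactly 1 shortest path.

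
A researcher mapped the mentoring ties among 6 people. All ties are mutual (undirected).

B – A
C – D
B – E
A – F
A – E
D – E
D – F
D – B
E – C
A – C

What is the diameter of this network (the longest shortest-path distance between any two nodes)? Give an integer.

Eccentricity of each node (its greatest distance to any other): A:2, B:2, C:2, D:2, E:2, F:2.
The maximum eccentricity is 2, realized for instance by the pair E–F via E – D – F. So the diameter is 2.

2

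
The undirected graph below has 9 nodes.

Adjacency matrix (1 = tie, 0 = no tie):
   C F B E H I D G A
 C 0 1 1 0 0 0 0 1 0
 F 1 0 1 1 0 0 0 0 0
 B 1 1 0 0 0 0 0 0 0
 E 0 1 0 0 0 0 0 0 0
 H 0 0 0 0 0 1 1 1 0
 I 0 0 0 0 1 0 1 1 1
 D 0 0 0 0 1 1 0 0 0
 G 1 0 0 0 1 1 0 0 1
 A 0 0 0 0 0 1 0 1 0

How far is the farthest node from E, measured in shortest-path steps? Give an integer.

Distances from E: A:4, B:2, C:2, D:5, F:1, G:3, H:4, I:4.
The largest is 5 (to D), so the eccentricity of E is 5.

5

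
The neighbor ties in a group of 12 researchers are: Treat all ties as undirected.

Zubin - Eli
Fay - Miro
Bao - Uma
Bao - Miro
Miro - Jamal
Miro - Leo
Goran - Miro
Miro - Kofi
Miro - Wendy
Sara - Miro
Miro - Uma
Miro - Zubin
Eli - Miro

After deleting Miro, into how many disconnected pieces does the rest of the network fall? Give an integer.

Without Miro, the remaining ties split the others into: {Eli, Zubin}; {Leo}; {Fay}; {Bao, Uma}; {Sara}; {Wendy}; {Goran}; {Kofi}; {Jamal}.
That's 9 separate components.

9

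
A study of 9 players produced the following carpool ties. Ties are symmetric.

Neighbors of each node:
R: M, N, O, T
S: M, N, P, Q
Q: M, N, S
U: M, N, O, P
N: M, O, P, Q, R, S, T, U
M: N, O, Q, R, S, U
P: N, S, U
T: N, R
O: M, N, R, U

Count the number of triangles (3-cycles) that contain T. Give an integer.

T's neighbors: N and R.
Neighbor pairs that are themselves tied: T–N–R. Each forms one triangle with T, for 1 in total.

1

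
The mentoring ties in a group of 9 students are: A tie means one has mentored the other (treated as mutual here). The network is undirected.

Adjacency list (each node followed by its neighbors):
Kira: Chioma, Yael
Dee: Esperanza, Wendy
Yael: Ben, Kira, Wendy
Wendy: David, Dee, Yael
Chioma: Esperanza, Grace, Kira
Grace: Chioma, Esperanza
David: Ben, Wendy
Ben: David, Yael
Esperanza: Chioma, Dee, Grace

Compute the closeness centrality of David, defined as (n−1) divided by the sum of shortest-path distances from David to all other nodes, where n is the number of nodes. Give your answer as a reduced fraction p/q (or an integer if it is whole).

Distances from David: Ben:1, Chioma:4, Dee:2, Esperanza:3, Grace:4, Kira:3, Wendy:1, Yael:2. Sum = 20.
n = 9, so closeness = 8/20 = 2/5.

2/5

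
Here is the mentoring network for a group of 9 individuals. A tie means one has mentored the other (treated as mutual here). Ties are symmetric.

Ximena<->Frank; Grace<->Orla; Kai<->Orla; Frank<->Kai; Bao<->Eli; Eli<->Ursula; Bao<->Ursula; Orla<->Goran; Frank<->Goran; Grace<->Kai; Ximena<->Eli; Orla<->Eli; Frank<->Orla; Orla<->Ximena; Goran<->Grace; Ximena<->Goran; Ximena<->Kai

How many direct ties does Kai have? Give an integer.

Kai is directly tied to Frank, Grace, Orla, and Ximena. That is 4 neighbors, so the degree of Kai is 4.

4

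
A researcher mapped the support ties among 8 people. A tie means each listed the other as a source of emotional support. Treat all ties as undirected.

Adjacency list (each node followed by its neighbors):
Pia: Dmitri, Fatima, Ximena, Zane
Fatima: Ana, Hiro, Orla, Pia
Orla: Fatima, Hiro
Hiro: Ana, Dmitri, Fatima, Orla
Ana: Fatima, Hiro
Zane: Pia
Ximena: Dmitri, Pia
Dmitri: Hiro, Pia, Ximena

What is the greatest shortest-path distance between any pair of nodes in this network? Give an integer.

3

Eccentricity of each node (its greatest distance to any other): Ana:3, Dmitri:2, Fatima:2, Hiro:3, Orla:3, Pia:2, Ximena:3, Zane:3.
The maximum eccentricity is 3, realized for instance by the pair Orla–Ximena via Orla – Fatima – Pia – Ximena. So the diameter is 3.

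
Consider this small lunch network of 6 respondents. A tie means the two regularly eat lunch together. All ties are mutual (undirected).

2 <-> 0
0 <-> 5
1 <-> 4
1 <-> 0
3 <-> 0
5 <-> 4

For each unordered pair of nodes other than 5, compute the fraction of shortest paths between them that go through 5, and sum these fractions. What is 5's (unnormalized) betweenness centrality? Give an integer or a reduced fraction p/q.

3/2

Pairs whose geodesics pass through 5 — 0–4: 1/2; 3–4: 1/2; 4–2: 1/2.
All other pairs contribute 0.
Summing the contributions gives betweenness(5) = 3/2.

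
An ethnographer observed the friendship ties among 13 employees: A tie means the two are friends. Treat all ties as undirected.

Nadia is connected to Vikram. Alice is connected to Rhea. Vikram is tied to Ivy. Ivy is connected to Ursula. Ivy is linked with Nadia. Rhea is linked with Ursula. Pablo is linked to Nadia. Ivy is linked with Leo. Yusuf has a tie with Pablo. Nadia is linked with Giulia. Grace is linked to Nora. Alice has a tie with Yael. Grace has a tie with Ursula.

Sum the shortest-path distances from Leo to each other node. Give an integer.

Distances from Leo: Alice:4, Giulia:3, Grace:3, Ivy:1, Nadia:2, Nora:4, Pablo:3, Rhea:3, Ursula:2, Vikram:2, Yael:5, Yusuf:4.
Sum = 4 + 3 + 3 + 1 + 2 + 4 + 3 + 3 + 2 + 2 + 5 + 4 = 36.

36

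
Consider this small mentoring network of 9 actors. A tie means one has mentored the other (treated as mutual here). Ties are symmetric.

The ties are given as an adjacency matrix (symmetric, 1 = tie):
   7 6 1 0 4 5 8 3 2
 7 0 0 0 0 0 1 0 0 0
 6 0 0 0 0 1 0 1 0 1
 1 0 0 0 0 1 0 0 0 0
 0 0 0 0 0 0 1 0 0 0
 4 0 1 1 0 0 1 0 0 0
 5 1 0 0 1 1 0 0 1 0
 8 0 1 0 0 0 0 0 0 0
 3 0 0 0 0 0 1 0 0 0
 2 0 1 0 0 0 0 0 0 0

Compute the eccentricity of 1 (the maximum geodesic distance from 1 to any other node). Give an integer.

3

Distances from 1: 0:3, 2:3, 3:3, 4:1, 5:2, 6:2, 7:3, 8:3.
The largest is 3 (to 2, 8, 7, 0, and 3), so the eccentricity of 1 is 3.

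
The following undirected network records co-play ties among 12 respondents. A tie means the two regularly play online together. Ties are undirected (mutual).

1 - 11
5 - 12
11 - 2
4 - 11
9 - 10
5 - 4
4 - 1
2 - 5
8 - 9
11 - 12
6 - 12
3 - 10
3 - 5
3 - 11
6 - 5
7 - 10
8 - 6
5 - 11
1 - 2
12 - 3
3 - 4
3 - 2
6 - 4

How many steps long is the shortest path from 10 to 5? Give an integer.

One shortest route is 10 – 3 – 5, which uses 2 edges, and 10 and 5 are not directly tied, so nothing shorter exists. So d(10,5) = 2.

2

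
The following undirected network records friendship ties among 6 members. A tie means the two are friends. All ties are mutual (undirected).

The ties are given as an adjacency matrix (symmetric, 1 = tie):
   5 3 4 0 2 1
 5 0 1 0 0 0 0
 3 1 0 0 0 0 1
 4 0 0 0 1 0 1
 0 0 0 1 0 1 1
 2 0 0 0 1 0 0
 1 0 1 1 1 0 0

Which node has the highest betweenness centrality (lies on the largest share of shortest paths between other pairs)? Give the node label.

1

Unnormalized betweenness of each node: 0:4, 1:6, 2:0, 3:4, 4:0, 5:0.
1 has the largest value, 6, making it the main broker — the node through which the most shortest paths run.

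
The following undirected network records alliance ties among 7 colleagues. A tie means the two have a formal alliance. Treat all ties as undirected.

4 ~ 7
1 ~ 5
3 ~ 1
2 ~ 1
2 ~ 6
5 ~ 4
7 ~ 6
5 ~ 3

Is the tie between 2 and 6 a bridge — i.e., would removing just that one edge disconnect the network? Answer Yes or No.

No

Even without that edge, 2 still reaches 6 via 2 – 1 – 5 – 4 – 7 – 6, so the network stays connected. Not a bridge.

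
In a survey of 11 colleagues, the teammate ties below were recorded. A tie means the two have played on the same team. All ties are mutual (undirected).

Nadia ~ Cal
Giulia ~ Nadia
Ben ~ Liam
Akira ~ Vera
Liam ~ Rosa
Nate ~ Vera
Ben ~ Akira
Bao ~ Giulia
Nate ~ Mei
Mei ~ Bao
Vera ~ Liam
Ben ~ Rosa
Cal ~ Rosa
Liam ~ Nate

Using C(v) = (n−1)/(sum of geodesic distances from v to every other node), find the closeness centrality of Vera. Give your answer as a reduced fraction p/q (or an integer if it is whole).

Distances from Vera: Akira:1, Bao:3, Ben:2, Cal:3, Giulia:4, Liam:1, Mei:2, Nadia:4, Nate:1, Rosa:2. Sum = 23.
n = 11, so closeness = 10/23.

10/23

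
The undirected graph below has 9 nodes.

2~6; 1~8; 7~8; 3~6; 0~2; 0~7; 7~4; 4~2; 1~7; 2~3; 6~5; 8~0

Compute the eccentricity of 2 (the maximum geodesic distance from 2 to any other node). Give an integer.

3

Distances from 2: 0:1, 1:3, 3:1, 4:1, 5:2, 6:1, 7:2, 8:2.
The largest is 3 (to 1), so the eccentricity of 2 is 3.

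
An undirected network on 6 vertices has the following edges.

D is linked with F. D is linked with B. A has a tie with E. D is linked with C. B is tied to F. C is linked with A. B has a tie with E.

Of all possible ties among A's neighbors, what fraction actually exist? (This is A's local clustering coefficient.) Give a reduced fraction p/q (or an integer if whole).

0

A's neighbors: C and E (k = 2).
Possible neighbor pairs: C(2,2) = 1. Edges among them: none → e = 0.
Clustering(A) = 0/1.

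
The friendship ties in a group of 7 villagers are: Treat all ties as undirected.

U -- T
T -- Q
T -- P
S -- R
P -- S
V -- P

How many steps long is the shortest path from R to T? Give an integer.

One shortest route is R – S – P – T, which uses 3 edges, and at distance 2 from R we only reach {P}, which does not include T. So d(R,T) = 3.

3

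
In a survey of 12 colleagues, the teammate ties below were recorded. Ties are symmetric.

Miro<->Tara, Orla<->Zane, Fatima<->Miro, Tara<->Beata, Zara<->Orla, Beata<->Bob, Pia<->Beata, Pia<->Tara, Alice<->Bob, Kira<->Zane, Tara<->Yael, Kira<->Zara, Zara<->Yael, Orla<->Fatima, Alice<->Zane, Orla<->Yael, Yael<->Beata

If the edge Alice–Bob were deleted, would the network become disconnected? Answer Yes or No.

Even without that edge, Alice still reaches Bob via Alice – Zane – Orla – Yael – Beata – Bob, so the network stays connected. Not a bridge.

No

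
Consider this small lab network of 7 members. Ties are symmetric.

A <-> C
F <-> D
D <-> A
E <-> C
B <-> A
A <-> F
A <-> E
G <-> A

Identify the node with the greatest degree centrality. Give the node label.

A

Degrees — A:6, B:1, C:2, D:2, E:2, F:2, G:1.
The maximum is 6, attained only by A.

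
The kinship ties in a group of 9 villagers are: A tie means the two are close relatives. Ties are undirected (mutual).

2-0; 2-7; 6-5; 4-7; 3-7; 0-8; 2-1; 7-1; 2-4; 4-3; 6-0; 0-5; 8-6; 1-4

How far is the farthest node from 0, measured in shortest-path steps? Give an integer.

Distances from 0: 1:2, 2:1, 3:3, 4:2, 5:1, 6:1, 7:2, 8:1.
The largest is 3 (to 3), so the eccentricity of 0 is 3.

3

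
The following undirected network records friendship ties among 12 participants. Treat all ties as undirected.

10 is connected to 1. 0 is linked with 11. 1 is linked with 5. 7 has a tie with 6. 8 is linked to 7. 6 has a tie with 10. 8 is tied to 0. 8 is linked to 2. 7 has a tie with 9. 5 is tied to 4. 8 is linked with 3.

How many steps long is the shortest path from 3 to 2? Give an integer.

2

One shortest route is 3 – 8 – 2, which uses 2 edges, and 3 and 2 are not directly tied, so nothing shorter exists. So d(3,2) = 2.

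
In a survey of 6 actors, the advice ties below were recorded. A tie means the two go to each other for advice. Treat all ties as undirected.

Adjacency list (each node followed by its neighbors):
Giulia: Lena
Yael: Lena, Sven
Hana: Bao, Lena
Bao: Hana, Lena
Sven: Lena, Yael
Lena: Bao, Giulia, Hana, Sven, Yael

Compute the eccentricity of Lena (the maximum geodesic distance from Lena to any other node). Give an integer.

1

Distances from Lena: Bao:1, Giulia:1, Hana:1, Sven:1, Yael:1.
The largest is 1 (to Yael, Sven, Hana, Giulia, and Bao), so the eccentricity of Lena is 1.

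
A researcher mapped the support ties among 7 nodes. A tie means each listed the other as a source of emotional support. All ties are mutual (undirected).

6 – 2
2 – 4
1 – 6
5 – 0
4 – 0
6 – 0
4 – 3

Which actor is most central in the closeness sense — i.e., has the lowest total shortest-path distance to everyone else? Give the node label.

0

Farness (sum of distances to all others) for each node — 0:9, 1:15, 2:11, 3:15, 4:10, 5:14, 6:10.
The smallest farness is 9, for 0, so 0 has the highest closeness.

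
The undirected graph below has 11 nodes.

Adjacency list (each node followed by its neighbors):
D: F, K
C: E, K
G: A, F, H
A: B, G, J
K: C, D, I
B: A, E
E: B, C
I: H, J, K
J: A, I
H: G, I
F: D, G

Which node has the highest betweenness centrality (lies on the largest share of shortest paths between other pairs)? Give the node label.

Unnormalized betweenness of each node: A:65/6, B:16/3, C:11/2, D:23/6, E:23/6, F:23/6, G:19/2, H:7/3, I:53/6, J:3, K:73/6.
K has the largest value, 73/6, making it the main broker — the node through which the most shortest paths run.

K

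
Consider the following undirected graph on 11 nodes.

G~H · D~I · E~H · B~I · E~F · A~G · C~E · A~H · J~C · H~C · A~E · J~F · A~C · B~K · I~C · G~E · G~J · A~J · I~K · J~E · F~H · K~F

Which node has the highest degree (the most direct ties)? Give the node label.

E

Degrees — A:5, B:2, C:5, D:1, E:6, F:4, G:4, H:5, I:4, J:5, K:3.
The maximum is 6, attained only by E.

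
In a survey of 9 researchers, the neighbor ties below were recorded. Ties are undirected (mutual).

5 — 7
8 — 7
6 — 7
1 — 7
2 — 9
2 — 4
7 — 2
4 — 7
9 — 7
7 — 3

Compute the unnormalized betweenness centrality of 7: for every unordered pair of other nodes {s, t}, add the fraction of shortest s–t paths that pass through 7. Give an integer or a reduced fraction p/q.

51/2

Pairs whose geodesics pass through 7 — 1–3: 1; 1–2: 1; 1–6: 1; 1–8: 1; 1–5: 1; 1–9: 1; 1–4: 1; 3–2: 1; 3–6: 1; 3–8: 1; 3–5: 1; 3–9: 1; 3–4: 1; 2–6: 1 … (+12 more pairs).
All other pairs contribute 0.
Summing the contributions gives betweenness(7) = 51/2.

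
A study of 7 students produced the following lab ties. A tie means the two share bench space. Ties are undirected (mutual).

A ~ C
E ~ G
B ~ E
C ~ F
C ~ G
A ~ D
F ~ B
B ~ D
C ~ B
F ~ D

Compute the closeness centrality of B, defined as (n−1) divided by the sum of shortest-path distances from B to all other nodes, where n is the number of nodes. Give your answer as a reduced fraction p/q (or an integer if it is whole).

3/4

Distances from B: A:2, C:1, D:1, E:1, F:1, G:2. Sum = 8.
n = 7, so closeness = 6/8 = 3/4.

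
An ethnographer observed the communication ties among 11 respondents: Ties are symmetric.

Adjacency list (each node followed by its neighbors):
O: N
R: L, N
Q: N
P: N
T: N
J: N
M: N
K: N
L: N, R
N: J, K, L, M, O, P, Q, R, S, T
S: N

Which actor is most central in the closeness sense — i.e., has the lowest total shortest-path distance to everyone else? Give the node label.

N

Farness (sum of distances to all others) for each node — J:19, K:19, L:18, M:19, N:10, O:19, P:19, Q:19, R:18, S:19, T:19.
The smallest farness is 10, for N, so N has the highest closeness.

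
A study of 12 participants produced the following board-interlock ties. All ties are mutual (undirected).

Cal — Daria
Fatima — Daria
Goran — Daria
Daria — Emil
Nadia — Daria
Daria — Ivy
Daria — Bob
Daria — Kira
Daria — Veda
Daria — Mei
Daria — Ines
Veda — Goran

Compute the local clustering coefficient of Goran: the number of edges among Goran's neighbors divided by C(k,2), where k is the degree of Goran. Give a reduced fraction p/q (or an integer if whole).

1

Goran's neighbors: Daria and Veda (k = 2).
Possible neighbor pairs: C(2,2) = 1. Edges among them: Daria–Veda → e = 1.
Clustering(Goran) = 1/1.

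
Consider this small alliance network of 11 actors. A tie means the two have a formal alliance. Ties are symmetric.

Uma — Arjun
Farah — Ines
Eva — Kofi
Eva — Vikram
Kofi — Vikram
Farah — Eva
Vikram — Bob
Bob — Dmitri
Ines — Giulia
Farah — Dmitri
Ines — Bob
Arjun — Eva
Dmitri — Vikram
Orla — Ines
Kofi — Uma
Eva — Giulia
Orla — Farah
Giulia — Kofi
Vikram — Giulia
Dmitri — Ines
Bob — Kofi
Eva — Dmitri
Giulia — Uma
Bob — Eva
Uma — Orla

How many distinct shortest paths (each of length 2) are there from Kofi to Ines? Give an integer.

2

The shortest distance is 2. The length-2 paths are: Kofi–Giulia–Ines; Kofi–Bob–Ines.
That gives 2 distinct shortest paths.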